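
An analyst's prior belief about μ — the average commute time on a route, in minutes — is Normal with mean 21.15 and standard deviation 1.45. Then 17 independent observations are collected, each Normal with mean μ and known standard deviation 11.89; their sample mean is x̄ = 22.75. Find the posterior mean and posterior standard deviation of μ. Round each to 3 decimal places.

Posterior mean ≈ 21.473; posterior SD ≈ 1.295

With known σ, the Normal prior is conjugate. Weight on the data is w = (n/σ²)/(n/σ² + 1/τ₀²) = 0.120250/(0.120250+0.475624) = 0.20180.
Posterior mean = w·x̄ + (1−w)·μ₀ = 0.20180·22.75 + 0.79820·21.15 = 21.473. Posterior variance = 1/(0.120250+0.475624) = 1.67821, so SD = 1.295.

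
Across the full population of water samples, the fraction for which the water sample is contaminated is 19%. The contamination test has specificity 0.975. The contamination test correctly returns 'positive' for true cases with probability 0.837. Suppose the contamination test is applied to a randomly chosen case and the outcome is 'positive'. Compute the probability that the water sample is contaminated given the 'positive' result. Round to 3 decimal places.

P(H | E) ≈ 0.887

Write H for 'the water sample is contaminated'. Prior odds H:¬H = 0.19/0.81 = 0.23457. For the 'positive' outcome, the likelihood ratio is 0.837/0.025 = 33.480.
Posterior odds = 0.23457 × 33.480 = 7.8533, so P(H|E) = 7.8533/(1+7.8533) = 0.887.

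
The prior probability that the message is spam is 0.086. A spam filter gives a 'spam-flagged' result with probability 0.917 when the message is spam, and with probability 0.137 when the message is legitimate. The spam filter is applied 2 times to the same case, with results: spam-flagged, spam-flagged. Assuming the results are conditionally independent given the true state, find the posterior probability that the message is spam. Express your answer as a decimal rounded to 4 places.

Let H be the event that the message is spam; start with P(H) = 0.086. P('spam-flagged'|H) = 0.917, P('spam-flagged'|¬H) = 0.137.
Update on result 1 ('spam-flagged'): P(H) ← 0.917·0.0860 / (0.917·0.0860 + 0.137·0.9140) = 0.078862/0.20408 = 0.3864.
Update on result 2 ('spam-flagged'): P(H) ← 0.917·0.3864 / (0.917·0.3864 + 0.137·0.6136) = 0.35435/0.43841 = 0.8083.

Posterior P(H) ≈ 0.8083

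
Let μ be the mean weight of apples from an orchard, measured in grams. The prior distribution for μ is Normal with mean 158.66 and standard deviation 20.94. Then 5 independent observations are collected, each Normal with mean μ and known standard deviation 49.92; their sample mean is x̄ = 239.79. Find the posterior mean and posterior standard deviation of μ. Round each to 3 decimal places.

Prior precision 1/τ₀² = 1/20.94² = 0.00228059; data precision n/σ² = 5/49.92² = 0.00200642.
Posterior precision = 0.00228059 + 0.00200642 = 0.00428700, giving posterior SD = 1/√0.00428700 = 15.273.
Posterior mean = (0.00228059·158.66 + 0.00200642·239.79) / 0.00428700 = 196.631.

Posterior mean ≈ 196.631; posterior SD ≈ 15.273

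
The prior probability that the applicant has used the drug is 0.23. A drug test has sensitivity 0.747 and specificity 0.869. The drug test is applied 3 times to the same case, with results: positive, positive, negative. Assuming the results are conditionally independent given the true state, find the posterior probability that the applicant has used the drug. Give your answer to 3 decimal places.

Let H be the event that the applicant has used the drug; start with P(H) = 0.23. P('positive'|H) = 0.747, P('positive'|¬H) = 0.131.
Update on result 1 ('positive'): P(H) ← 0.747·0.2300 / (0.747·0.2300 + 0.131·0.7700) = 0.17181/0.27268 = 0.6301.
Update on result 2 ('positive'): P(H) ← 0.747·0.6301 / (0.747·0.6301 + 0.131·0.3699) = 0.47067/0.51913 = 0.9067.
Update on result 3 ('negative'): P(H) ← 0.253·0.9067 / (0.253·0.9067 + 0.869·0.0933) = 0.22938/0.31050 = 0.7387.

Posterior P(H) ≈ 0.739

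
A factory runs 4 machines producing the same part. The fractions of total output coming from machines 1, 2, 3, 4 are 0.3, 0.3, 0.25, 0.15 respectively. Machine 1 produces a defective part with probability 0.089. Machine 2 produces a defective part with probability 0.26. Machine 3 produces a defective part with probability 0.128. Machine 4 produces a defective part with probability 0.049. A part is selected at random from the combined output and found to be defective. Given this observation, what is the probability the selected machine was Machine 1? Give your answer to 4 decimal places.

P(defective|M1) = 0.089; P(defective|M2) = 0.26; P(defective|M3) = 0.128; P(defective|M4) = 0.049.
Prior × likelihood for each source: 0.3·0.089=0.02670, 0.3·0.26=0.07800, 0.25·0.128=0.03200, 0.15·0.049=0.007350. Summing gives P(defective) = 0.14405.
P(Machine 1 | defective) = 0.02670 / 0.14405 = 0.1854.

Posterior probability ≈ 0.1854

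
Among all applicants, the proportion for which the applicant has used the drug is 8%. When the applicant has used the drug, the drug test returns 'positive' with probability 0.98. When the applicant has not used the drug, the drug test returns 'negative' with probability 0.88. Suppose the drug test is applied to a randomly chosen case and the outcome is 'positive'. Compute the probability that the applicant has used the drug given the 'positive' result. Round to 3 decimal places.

Let H be the event that the applicant has used the drug. P(H) = 0.08, so P(¬H) = 0.92. With E the 'positive' result, P(E|H) = 0.98 and P(E|¬H) = 0.12.
P(E) = 0.98·0.08 + 0.12·0.92 = 0.078400 + 0.11040 = 0.18880.
By Bayes' theorem, P(H|E) = 0.078400 / 0.18880 = 0.415.

P(H | E) ≈ 0.415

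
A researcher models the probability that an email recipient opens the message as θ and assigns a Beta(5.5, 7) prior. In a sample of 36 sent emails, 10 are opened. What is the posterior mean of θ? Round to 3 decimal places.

Posterior mean ≈ 0.320

The binomial likelihood is conjugate to the Beta prior: with 10 successes and 26 failures, the posterior is Beta(5.5+10, 7+26) = Beta(15.5, 33).
Posterior mean = α/(α+β) = 15.5/48.5 = 0.320.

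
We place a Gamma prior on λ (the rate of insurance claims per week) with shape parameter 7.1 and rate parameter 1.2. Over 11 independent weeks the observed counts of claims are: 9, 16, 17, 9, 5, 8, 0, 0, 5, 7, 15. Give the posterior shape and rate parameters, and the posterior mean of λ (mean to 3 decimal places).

Total count ∑xᵢ = 91 over n = 11 weeks.
Gamma is conjugate to the Poisson likelihood: posterior is Gamma(shape = 7.1+91 = 98.1, rate = 1.2+11 = 12.2).
Posterior mean = shape/rate = 98.1/12.2 = 8.041.

Posterior: Gamma(shape=98.1, rate=12.2); mean ≈ 8.041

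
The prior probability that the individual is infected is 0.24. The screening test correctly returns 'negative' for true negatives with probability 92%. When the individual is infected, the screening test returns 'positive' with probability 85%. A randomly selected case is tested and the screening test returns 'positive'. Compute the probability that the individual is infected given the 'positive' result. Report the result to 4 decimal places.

Write H for 'the individual is infected'. Prior odds H:¬H = 0.24/0.76 = 0.31579. For the 'positive' outcome, the likelihood ratio is 0.85/0.08 = 10.625.
Posterior odds = 0.31579 × 10.625 = 3.3553, so P(H|E) = 3.3553/(1+3.3553) = 0.7704.

P(H | E) ≈ 0.7704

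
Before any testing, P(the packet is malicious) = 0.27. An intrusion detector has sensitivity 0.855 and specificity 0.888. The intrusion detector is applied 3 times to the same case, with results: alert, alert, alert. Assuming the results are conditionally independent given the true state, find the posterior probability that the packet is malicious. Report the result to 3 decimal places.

Posterior P(H) ≈ 0.994

Let H be the event that the packet is malicious; start with P(H) = 0.27. P('alert'|H) = 0.855, P('alert'|¬H) = 0.112.
Update on result 1 ('alert'): P(H) ← 0.855·0.2700 / (0.855·0.2700 + 0.112·0.7300) = 0.23085/0.31261 = 0.7385.
Update on result 2 ('alert'): P(H) ← 0.855·0.7385 / (0.855·0.7385 + 0.112·0.2615) = 0.63138/0.66068 = 0.9557.
Update on result 3 ('alert'): P(H) ← 0.855·0.9557 / (0.855·0.9557 + 0.112·0.0443) = 0.81709/0.82206 = 0.9940.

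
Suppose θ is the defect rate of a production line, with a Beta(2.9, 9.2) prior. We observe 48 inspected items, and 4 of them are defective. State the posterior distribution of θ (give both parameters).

Posterior: Beta(6.9, 53.2)

The binomial likelihood is conjugate to the Beta prior: with 4 successes and 44 failures, the posterior is Beta(2.9+4, 9.2+44) = Beta(6.9, 53.2).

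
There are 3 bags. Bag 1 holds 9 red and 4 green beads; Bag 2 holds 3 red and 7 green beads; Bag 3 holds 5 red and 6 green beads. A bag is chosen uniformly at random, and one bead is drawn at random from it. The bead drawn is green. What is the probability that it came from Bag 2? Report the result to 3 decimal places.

Tabulate prior·likelihood by source: [1] prior 0.333333, lik 0.3077, product 0.1026; [2] prior 0.333333, lik 0.7, product 0.2333; [3] prior 0.333333, lik 0.5455, product 0.1818.
Normalizing constant = 0.51772; the posterior for Bag 2 is its product over the sum, 0.2333/0.51772 = 0.451.

Posterior probability ≈ 0.451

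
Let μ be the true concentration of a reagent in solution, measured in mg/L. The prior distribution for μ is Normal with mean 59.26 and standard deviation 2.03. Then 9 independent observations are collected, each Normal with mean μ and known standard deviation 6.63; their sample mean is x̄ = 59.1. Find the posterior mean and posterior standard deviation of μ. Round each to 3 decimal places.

Posterior mean ≈ 59.187; posterior SD ≈ 1.495

With known σ, the Normal prior is conjugate. Weight on the data is w = (n/σ²)/(n/σ² + 1/τ₀²) = 0.204746/(0.204746+0.242665) = 0.45762.
Posterior mean = w·x̄ + (1−w)·μ₀ = 0.45762·59.1 + 0.54238·59.26 = 59.187. Posterior variance = 1/(0.204746+0.242665) = 2.23508, so SD = 1.495.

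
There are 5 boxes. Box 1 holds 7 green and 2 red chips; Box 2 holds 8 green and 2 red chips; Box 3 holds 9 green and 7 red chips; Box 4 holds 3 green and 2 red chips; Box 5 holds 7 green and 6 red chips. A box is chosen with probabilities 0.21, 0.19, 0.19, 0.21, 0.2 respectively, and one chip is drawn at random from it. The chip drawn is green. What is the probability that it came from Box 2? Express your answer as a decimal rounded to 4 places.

Posterior probability ≈ 0.2317

Tabulate prior·likelihood by source: [1] prior 0.21, lik 0.7778, product 0.1633; [2] prior 0.19, lik 0.8, product 0.1520; [3] prior 0.19, lik 0.5625, product 0.1069; [4] prior 0.21, lik 0.6, product 0.1260; [5] prior 0.2, lik 0.5385, product 0.1077.
Normalizing constant = 0.65590; the posterior for Box 2 is its product over the sum, 0.1520/0.65590 = 0.2317.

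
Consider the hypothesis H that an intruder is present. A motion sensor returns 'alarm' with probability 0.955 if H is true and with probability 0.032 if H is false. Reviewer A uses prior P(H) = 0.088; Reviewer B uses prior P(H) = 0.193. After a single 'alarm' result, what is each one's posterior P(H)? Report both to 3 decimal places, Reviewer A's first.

The likelihood ratio for an 'alarm' result is 0.955/0.032 = 29.844.
Reviewer A: prior odds 0.088/0.912 = 0.096491; posterior odds 2.8797; posterior probability 0.742.
Reviewer B: prior odds 0.193/0.807 = 0.23916; posterior odds 7.1374; posterior probability 0.877.

Reviewer A: 0.742; Reviewer B: 0.877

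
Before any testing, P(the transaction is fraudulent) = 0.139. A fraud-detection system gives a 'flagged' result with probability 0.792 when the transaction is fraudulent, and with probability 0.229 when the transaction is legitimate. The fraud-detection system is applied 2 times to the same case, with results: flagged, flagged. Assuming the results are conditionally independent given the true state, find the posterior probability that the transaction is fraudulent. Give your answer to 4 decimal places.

Posterior P(H) ≈ 0.6588

With H the event that the transaction is fraudulent, the joint likelihood of the observed sequence is P(data|H) = 0.792·0.792 = 0.62726 and P(data|¬H) = 0.229·0.229 = 0.052441.
Bayes: P(H|data) = 0.139·0.62726 / (0.139·0.62726 + 0.861·0.052441) = 0.087190/0.13234 = 0.6588.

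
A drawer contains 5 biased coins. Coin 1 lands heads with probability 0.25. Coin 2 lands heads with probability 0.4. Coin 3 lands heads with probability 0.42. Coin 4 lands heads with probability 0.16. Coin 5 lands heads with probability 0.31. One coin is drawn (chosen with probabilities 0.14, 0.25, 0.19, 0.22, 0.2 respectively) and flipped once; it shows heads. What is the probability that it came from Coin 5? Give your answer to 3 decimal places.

Tabulate prior·likelihood by source: [1] prior 0.14, lik 0.25, product 0.03500; [2] prior 0.25, lik 0.4, product 0.1000; [3] prior 0.19, lik 0.42, product 0.07980; [4] prior 0.22, lik 0.16, product 0.03520; [5] prior 0.2, lik 0.31, product 0.06200.
Normalizing constant = 0.31200; the posterior for Coin 5 is its product over the sum, 0.06200/0.31200 = 0.199.

Posterior probability ≈ 0.199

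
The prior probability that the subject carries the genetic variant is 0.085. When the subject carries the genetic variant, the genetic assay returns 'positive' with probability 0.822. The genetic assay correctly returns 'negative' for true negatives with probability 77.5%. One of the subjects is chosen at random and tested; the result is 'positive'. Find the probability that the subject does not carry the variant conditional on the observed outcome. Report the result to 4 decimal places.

Write H for 'the subject carries the genetic variant'. Prior odds H:¬H = 0.085/0.915 = 0.092896. For the 'positive' outcome, the likelihood ratio is 0.822/0.225 = 3.6533.
Posterior odds = 0.092896 × 3.6533 = 0.33938, so P(H|E) = 0.33938/(1+0.33938) = 0.2534. Then P(¬H|E) = 1 − 0.2534 = 0.7466.

P(¬H | E) ≈ 0.7466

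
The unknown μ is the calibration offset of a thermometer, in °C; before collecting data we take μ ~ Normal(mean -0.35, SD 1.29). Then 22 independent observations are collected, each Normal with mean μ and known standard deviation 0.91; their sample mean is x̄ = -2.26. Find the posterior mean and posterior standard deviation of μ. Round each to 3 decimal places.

With known σ, the Normal prior is conjugate. Weight on the data is w = (n/σ²)/(n/σ² + 1/τ₀²) = 26.5668/(26.5668+0.600925) = 0.97788.
Posterior mean = w·x̄ + (1−w)·μ₀ = 0.97788·-2.26 + 0.022119·-0.35 = -2.218. Posterior variance = 1/(26.5668+0.600925) = 0.0368083, so SD = 0.192.

Posterior mean ≈ -2.218; posterior SD ≈ 0.192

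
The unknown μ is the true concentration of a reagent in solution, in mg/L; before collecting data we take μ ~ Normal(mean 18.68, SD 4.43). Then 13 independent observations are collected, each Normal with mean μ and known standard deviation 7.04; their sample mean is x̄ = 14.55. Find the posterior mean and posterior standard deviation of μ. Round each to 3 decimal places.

Posterior mean ≈ 15.222; posterior SD ≈ 1.787

With known σ, the Normal prior is conjugate. Weight on the data is w = (n/σ²)/(n/σ² + 1/τ₀²) = 0.262300/(0.262300+0.0509557) = 0.83734.
Posterior mean = w·x̄ + (1−w)·μ₀ = 0.83734·14.55 + 0.16266·18.68 = 15.222. Posterior variance = 1/(0.262300+0.0509557) = 3.19228, so SD = 1.787.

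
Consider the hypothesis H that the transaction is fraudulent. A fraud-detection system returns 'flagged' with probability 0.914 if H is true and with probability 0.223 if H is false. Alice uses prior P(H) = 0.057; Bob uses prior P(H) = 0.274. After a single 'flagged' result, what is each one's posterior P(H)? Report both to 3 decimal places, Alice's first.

Alice: 0.199; Bob: 0.607

The likelihood ratio for a 'flagged' result is 0.914/0.223 = 4.0987.
Alice: prior odds 0.057/0.943 = 0.060445; posterior odds 0.24774; posterior probability 0.199.
Bob: prior odds 0.274/0.726 = 0.37741; posterior odds 1.5469; posterior probability 0.607.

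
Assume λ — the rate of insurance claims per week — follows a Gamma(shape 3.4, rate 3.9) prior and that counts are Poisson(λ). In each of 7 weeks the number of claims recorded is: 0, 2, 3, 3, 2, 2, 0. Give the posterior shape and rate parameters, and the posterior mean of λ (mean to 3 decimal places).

Posterior: Gamma(shape=15.4, rate=10.9); mean ≈ 1.413

Total count ∑xᵢ = 12 over n = 7 weeks.
Gamma is conjugate to the Poisson likelihood: posterior is Gamma(shape = 3.4+12 = 15.4, rate = 3.9+7 = 10.9).
E[λ | data] = 15.4/10.9 = 1.413.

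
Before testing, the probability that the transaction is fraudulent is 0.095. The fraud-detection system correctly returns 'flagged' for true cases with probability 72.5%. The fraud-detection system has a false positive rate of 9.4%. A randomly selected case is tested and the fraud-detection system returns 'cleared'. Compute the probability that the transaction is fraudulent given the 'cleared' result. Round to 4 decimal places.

Write H for 'the transaction is fraudulent'. Prior odds H:¬H = 0.095/0.905 = 0.10497. For the 'cleared' outcome, the likelihood ratio is 0.275/0.906 = 0.30353.
Posterior odds = 0.10497 × 0.30353 = 0.031862, so P(H|E) = 0.031862/(1+0.031862) = 0.0309.

P(H | E) ≈ 0.0309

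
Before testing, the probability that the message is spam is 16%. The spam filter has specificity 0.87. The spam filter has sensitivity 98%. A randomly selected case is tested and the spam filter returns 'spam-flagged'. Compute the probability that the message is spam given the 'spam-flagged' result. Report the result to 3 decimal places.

P(H | E) ≈ 0.589

Write H for 'the message is spam'. Prior odds H:¬H = 0.16/0.84 = 0.19048. For the 'spam-flagged' outcome, the likelihood ratio is 0.98/0.13 = 7.5385.
Posterior odds = 0.19048 × 7.5385 = 1.4359, so P(H|E) = 1.4359/(1+1.4359) = 0.589.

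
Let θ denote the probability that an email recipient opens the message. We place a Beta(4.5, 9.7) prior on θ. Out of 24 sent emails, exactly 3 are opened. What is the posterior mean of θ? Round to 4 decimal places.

Posterior mean ≈ 0.1963

The binomial likelihood is conjugate to the Beta prior: with 3 successes and 21 failures, the posterior is Beta(4.5+3, 9.7+21) = Beta(7.5, 30.7).
E[θ | data] = 7.5/(7.5+30.7) = 0.1963.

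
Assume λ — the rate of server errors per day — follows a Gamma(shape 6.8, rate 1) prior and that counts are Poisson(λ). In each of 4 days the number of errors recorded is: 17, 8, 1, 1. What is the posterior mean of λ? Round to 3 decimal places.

The Poisson likelihood adds the total count to the shape and the number of exposure periods to the rate. Here ∑xᵢ = 27 and n = 4, so shape 6.8→33.8 and rate 1→5.
E[λ | data] = 33.8/5 = 6.760.

Posterior mean ≈ 6.760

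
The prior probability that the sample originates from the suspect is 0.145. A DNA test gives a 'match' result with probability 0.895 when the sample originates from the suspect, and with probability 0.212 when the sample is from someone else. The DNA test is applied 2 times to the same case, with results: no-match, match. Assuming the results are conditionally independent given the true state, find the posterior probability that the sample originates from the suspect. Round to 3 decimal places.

Posterior P(H) ≈ 0.087

Let H be the event that the sample originates from the suspect; start with P(H) = 0.145. P('match'|H) = 0.895, P('match'|¬H) = 0.212.
Update on result 1 ('no-match'): P(H) ← 0.105·0.1450 / (0.105·0.1450 + 0.788·0.8550) = 0.015225/0.68897 = 0.0221.
Update on result 2 ('match'): P(H) ← 0.895·0.0221 / (0.895·0.0221 + 0.212·0.9779) = 0.019778/0.22709 = 0.0871.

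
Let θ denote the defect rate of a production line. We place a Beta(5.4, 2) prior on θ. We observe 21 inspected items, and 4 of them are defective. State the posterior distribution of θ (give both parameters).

Observing 4 successes and 17 failures updates Beta(5.4, 2) by adding the success and failure counts to the two shape parameters: α = 5.4+4 = 9.4, β = 2+17 = 19.

Posterior: Beta(9.4, 19)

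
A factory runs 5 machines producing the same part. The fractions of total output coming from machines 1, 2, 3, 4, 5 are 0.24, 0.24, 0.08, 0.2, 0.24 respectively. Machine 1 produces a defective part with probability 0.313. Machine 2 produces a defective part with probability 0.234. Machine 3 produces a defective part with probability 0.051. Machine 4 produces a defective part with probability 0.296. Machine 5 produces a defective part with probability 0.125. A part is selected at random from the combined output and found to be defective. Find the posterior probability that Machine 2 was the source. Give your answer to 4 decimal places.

P(defective|M1) = 0.313; P(defective|M2) = 0.234; P(defective|M3) = 0.051; P(defective|M4) = 0.296; P(defective|M5) = 0.125.
Prior × likelihood for each source: 0.24·0.313=0.07512, 0.24·0.234=0.05616, 0.08·0.051=0.004080, 0.2·0.296=0.05920, 0.24·0.125=0.03000. Summing gives P(defective) = 0.22456.
P(Machine 2 | defective) = 0.05616 / 0.22456 = 0.2501.

Posterior probability ≈ 0.2501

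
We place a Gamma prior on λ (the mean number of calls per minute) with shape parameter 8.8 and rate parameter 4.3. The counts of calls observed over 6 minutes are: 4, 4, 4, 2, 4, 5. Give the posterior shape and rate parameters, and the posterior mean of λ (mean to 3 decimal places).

The Poisson likelihood adds the total count to the shape and the number of exposure periods to the rate. Here ∑xᵢ = 23 and n = 6, so shape 8.8→31.8 and rate 4.3→10.3.
Posterior mean = shape/rate = 31.8/10.3 = 3.087.

Posterior: Gamma(shape=31.8, rate=10.3); mean ≈ 3.087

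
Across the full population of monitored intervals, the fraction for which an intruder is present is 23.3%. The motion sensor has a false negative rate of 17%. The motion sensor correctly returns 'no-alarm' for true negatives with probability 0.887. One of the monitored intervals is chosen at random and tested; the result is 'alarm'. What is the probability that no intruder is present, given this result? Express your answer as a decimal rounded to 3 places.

P(¬H | E) ≈ 0.309

Let H be the event that an intruder is present. P(H) = 0.233, so P(¬H) = 0.767. With E the 'alarm' result, P(E|H) = 0.83 and P(E|¬H) = 0.113.
P(E) = 0.83·0.233 + 0.113·0.767 = 0.19339 + 0.086671 = 0.28006.
By Bayes' theorem, P(H|E) = 0.19339 / 0.28006 = 0.691. Hence P(¬H|E) = 1 − 0.691 = 0.309.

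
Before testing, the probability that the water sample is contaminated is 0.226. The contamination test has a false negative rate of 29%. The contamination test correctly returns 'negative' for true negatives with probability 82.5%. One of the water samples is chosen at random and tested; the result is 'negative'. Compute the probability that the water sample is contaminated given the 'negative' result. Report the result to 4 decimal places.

P(H | E) ≈ 0.0931

Let H be the event that the water sample is contaminated. P(H) = 0.226, so P(¬H) = 0.774. With E the 'negative' result, P(E|H) = 0.29 and P(E|¬H) = 0.825.
P(E) = 0.29·0.226 + 0.825·0.774 = 0.065540 + 0.63855 = 0.70409.
By Bayes' theorem, P(H|E) = 0.065540 / 0.70409 = 0.0931.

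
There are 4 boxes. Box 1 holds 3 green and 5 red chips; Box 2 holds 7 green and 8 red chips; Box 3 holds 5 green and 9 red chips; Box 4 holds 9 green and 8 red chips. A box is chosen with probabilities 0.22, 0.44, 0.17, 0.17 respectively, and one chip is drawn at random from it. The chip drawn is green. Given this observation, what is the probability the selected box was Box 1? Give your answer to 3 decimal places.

Posterior probability ≈ 0.188

P(green|Box 1) = 0.375; P(green|Box 2) = 0.4667; P(green|Box 3) = 0.3571; P(green|Box 4) = 0.5294.
Prior × likelihood for each source: 0.22·0.375=0.08250, 0.44·0.4667=0.2053, 0.17·0.3571=0.06071, 0.17·0.5294=0.09000. Summing gives P(green) = 0.43855.
P(Box 1 | green) = 0.08250 / 0.43855 = 0.188.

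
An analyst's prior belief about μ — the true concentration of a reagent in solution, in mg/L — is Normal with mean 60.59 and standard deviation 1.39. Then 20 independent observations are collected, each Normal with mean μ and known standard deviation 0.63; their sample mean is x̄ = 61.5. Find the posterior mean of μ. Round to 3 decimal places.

With known σ, the Normal prior is conjugate. Weight on the data is w = (n/σ²)/(n/σ² + 1/τ₀²) = 50.3905/(50.3905+0.517572) = 0.98983.
Posterior mean = w·x̄ + (1−w)·μ₀ = 0.98983·61.5 + 0.010167·60.59 = 61.491.

Posterior mean ≈ 61.491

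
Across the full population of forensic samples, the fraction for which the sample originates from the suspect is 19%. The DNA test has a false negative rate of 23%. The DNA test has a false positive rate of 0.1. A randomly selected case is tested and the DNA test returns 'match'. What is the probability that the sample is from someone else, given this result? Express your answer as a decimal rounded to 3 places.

P(¬H | E) ≈ 0.356

Let H be the event that the sample originates from the suspect. P(H) = 0.19, so P(¬H) = 0.81. With E the 'match' result, P(E|H) = 0.77 and P(E|¬H) = 0.1.
P(E) = 0.77·0.19 + 0.1·0.81 = 0.14630 + 0.081000 = 0.22730.
By Bayes' theorem, P(H|E) = 0.14630 / 0.22730 = 0.644. Hence P(¬H|E) = 1 − 0.644 = 0.356.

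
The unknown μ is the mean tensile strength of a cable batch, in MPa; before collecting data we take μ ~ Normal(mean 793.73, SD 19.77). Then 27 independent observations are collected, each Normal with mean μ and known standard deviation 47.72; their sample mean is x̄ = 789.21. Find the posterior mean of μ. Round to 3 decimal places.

Posterior mean ≈ 790.012

With known σ, the Normal prior is conjugate. Weight on the data is w = (n/σ²)/(n/σ² + 1/τ₀²) = 0.0118567/(0.0118567+0.00255851) = 0.82251.
Posterior mean = w·x̄ + (1−w)·μ₀ = 0.82251·789.21 + 0.17749·793.73 = 790.012.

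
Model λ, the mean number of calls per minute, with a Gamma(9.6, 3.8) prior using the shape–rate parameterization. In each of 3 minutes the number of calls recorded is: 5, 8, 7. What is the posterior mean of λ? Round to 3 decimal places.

The Poisson likelihood adds the total count to the shape and the number of exposure periods to the rate. Here ∑xᵢ = 20 and n = 3, so shape 9.6→29.6 and rate 3.8→6.8.
Posterior mean = shape/rate = 29.6/6.8 = 4.353.

Posterior mean ≈ 4.353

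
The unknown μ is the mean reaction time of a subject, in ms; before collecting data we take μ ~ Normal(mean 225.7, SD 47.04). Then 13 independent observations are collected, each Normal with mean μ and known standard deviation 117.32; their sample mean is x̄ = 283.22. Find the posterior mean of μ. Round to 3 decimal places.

Posterior mean ≈ 264.605

With known σ, the Normal prior is conjugate. Weight on the data is w = (n/σ²)/(n/σ² + 1/τ₀²) = 0.00094449/(0.00094449+0.00045192) = 0.67637.
Posterior mean = w·x̄ + (1−w)·μ₀ = 0.67637·283.22 + 0.32363·225.7 = 264.605.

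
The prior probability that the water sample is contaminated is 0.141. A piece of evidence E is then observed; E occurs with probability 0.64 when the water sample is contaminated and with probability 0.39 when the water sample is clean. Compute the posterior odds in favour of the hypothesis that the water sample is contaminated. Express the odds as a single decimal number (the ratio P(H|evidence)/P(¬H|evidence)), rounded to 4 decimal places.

Prior odds = 0.141/(1−0.141) = 0.16414. In log-odds, ln(0.16414) = -1.8070.
Add log likelihood ratio: ln(1.6410) = 0.49532.
Posterior log-odds = -1.3117, so posterior odds = exp(-1.3117) = 0.26937.

Posterior odds ≈ 0.2694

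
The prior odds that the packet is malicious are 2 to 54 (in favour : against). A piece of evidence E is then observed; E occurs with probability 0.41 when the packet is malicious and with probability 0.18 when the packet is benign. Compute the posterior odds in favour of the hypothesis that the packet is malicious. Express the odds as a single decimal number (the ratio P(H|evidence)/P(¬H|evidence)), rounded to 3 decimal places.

Posterior odds ≈ 0.084

Prior odds = 2/54 = 0.037037. In log-odds, ln(0.037037) = -3.2958.
Add log likelihood ratio: ln(2.2778) = 0.82320.
Posterior log-odds = -2.4726, so posterior odds = exp(-2.4726) = 0.084362.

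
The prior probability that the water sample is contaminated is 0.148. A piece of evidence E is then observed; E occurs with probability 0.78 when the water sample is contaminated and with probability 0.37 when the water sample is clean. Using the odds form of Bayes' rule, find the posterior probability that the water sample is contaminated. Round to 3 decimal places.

Posterior probability ≈ 0.268

Prior odds = 0.148/(1−0.148) = 0.17371. In log-odds, ln(0.17371) = -1.7504.
Add log likelihood ratio: ln(2.1081) = 0.74579.
Posterior log-odds = -1.0046, so posterior odds = exp(-1.0046) = 0.36620. Converting, P(H|E) = 0.36620/1.3662 = 0.268.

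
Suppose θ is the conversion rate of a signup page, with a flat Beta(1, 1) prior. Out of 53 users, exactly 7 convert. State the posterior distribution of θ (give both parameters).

Posterior: Beta(8, 47)

The binomial likelihood is conjugate to the Beta prior: with 7 successes and 46 failures, the posterior is Beta(1+7, 1+46) = Beta(8, 47).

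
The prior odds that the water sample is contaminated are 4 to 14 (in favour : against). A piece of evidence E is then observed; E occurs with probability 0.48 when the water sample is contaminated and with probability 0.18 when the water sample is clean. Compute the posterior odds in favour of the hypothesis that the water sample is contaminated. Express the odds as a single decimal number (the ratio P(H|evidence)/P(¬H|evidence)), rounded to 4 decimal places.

Posterior odds ≈ 0.7619

Prior odds = 4/14 = 0.28571. In log-odds, ln(0.28571) = -1.2528.
Add log likelihood ratio: ln(2.6667) = 0.98083.
Posterior log-odds = -0.27193, so posterior odds = exp(-0.27193) = 0.76190.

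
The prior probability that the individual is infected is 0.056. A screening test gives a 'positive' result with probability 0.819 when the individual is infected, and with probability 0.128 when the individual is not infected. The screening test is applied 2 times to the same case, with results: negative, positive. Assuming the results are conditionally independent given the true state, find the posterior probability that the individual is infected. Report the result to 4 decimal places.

Posterior P(H) ≈ 0.0730

With H the event that the individual is infected, the joint likelihood of the observed sequence is P(data|H) = 0.181·0.819 = 0.14824 and P(data|¬H) = 0.872·0.128 = 0.11162.
Bayes: P(H|data) = 0.056·0.14824 / (0.056·0.14824 + 0.944·0.11162) = 0.0083014/0.11367 = 0.0730.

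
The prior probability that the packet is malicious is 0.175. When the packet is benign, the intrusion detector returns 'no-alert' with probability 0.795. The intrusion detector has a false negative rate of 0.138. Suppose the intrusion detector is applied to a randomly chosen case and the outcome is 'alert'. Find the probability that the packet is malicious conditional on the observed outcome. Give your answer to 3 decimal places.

Let H be the event that the packet is malicious. P(H) = 0.175, so P(¬H) = 0.825. With E the 'alert' result, P(E|H) = 0.862 and P(E|¬H) = 0.205.
P(E) = 0.862·0.175 + 0.205·0.825 = 0.15085 + 0.16912 = 0.31997.
By Bayes' theorem, P(H|E) = 0.15085 / 0.31997 = 0.471.

P(H | E) ≈ 0.471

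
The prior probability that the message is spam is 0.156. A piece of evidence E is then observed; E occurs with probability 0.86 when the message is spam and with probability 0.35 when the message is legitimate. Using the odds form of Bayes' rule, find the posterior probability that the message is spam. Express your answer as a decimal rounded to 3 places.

Posterior probability ≈ 0.312

Prior odds = 0.156/(1−0.156) = 0.18483.
Likelihood ratio for E = 0.86/0.35 = 2.4571.
Posterior odds = prior odds × LR = 0.45416.
Posterior probability = odds/(1+odds) = 0.45416/1.4542 = 0.312.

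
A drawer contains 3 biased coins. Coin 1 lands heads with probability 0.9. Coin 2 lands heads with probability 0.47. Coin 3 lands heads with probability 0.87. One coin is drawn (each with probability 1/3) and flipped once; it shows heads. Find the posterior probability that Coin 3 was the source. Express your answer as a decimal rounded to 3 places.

P(heads|C1) = 0.9; P(heads|C2) = 0.47; P(heads|C3) = 0.87.
Prior × likelihood for each source: 0.333333·0.9=0.3000, 0.333333·0.47=0.1567, 0.333333·0.87=0.2900. Summing gives P(heads) = 0.74667.
P(Coin 3 | heads) = 0.2900 / 0.74667 = 0.388.

Posterior probability ≈ 0.388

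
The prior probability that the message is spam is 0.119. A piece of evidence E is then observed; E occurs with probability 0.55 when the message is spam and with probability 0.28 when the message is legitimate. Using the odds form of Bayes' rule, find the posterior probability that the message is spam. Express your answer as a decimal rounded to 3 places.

Prior odds = 0.119/(1−0.119) = 0.13507.
Likelihood ratio for E = 0.55/0.28 = 1.9643.
Posterior odds = prior odds × LR = 0.26532.
Posterior probability = odds/(1+odds) = 0.26532/1.2653 = 0.210.

Posterior probability ≈ 0.210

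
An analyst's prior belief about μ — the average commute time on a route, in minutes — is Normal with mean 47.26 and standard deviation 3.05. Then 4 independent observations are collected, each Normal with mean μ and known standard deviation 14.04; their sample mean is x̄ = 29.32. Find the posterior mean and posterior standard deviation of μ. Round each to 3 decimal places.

Prior precision 1/τ₀² = 1/3.05² = 0.107498; data precision n/σ² = 4/14.04² = 0.0202920.
Posterior precision = 0.107498 + 0.0202920 = 0.127790, giving posterior SD = 1/√0.127790 = 2.797.
Posterior mean = (0.107498·47.26 + 0.0202920·29.32) / 0.127790 = 44.411.

Posterior mean ≈ 44.411; posterior SD ≈ 2.797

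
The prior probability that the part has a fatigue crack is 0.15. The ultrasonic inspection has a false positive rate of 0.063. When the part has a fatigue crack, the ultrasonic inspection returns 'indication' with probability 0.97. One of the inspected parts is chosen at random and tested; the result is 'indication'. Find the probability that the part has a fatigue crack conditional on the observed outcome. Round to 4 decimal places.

Let H be the event that the part has a fatigue crack. P(H) = 0.15, so P(¬H) = 0.85. With E the 'indication' result, P(E|H) = 0.97 and P(E|¬H) = 0.063.
P(E) = 0.97·0.15 + 0.063·0.85 = 0.14550 + 0.053550 = 0.19905.
By Bayes' theorem, P(H|E) = 0.14550 / 0.19905 = 0.7310.

P(H | E) ≈ 0.7310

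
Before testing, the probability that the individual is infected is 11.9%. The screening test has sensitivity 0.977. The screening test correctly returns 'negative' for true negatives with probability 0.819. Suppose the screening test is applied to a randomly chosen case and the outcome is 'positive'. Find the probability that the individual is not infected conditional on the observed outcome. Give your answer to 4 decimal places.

Write H for 'the individual is infected'. Prior odds H:¬H = 0.119/0.881 = 0.13507. For the 'positive' outcome, the likelihood ratio is 0.977/0.181 = 5.3978.
Posterior odds = 0.13507 × 5.3978 = 0.72910, so P(H|E) = 0.72910/(1+0.72910) = 0.4217. Then P(¬H|E) = 1 − 0.4217 = 0.5783.

P(¬H | E) ≈ 0.5783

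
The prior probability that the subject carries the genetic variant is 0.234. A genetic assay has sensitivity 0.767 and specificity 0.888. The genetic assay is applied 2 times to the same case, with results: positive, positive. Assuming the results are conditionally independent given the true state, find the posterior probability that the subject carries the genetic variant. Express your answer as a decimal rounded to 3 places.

Posterior P(H) ≈ 0.935

Let H be the event that the subject carries the genetic variant; start with P(H) = 0.234. P('positive'|H) = 0.767, P('positive'|¬H) = 0.112.
Update on result 1 ('positive'): P(H) ← 0.767·0.2340 / (0.767·0.2340 + 0.112·0.7660) = 0.17948/0.26527 = 0.6766.
Update on result 2 ('positive'): P(H) ← 0.767·0.6766 / (0.767·0.6766 + 0.112·0.3234) = 0.51894/0.55516 = 0.9348.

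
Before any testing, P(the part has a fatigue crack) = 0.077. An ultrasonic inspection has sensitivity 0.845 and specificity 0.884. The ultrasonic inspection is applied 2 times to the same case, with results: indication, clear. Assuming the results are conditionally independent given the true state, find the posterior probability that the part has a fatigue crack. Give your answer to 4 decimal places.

With H the event that the part has a fatigue crack, the joint likelihood of the observed sequence is P(data|H) = 0.845·0.155 = 0.13098 and P(data|¬H) = 0.116·0.884 = 0.10254.
Bayes: P(H|data) = 0.077·0.13098 / (0.077·0.13098 + 0.923·0.10254) = 0.010085/0.10473 = 0.0963.

Posterior P(H) ≈ 0.0963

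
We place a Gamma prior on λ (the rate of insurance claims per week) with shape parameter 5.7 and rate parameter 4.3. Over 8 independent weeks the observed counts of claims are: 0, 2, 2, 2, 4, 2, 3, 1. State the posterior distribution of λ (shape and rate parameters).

Posterior: Gamma(shape=21.7, rate=12.3)

The Poisson likelihood adds the total count to the shape and the number of exposure periods to the rate. Here ∑xᵢ = 16 and n = 8, so shape 5.7→21.7 and rate 4.3→12.3.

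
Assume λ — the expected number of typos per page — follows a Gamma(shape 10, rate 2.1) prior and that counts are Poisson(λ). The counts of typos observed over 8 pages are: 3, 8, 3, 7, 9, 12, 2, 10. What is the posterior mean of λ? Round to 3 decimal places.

Posterior mean ≈ 6.337

The Poisson likelihood adds the total count to the shape and the number of exposure periods to the rate. Here ∑xᵢ = 54 and n = 8, so shape 10→64 and rate 2.1→10.1.
E[λ | data] = 64/10.1 = 6.337.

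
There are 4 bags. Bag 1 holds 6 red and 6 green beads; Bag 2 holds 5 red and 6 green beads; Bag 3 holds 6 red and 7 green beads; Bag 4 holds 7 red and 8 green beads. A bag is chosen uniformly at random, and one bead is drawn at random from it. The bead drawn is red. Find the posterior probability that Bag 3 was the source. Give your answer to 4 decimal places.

Tabulate prior·likelihood by source: [1] prior 0.25, lik 0.5, product 0.1250; [2] prior 0.25, lik 0.4545, product 0.1136; [3] prior 0.25, lik 0.4615, product 0.1154; [4] prior 0.25, lik 0.4667, product 0.1167.
Normalizing constant = 0.47069; the posterior for Bag 3 is its product over the sum, 0.1154/0.47069 = 0.2451.

Posterior probability ≈ 0.2451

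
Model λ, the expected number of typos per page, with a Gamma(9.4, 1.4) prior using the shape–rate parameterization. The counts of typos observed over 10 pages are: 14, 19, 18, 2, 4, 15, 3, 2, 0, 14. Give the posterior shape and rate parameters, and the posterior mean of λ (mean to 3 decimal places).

The Poisson likelihood adds the total count to the shape and the number of exposure periods to the rate. Here ∑xᵢ = 91 and n = 10, so shape 9.4→100.4 and rate 1.4→11.4.
E[λ | data] = 100.4/11.4 = 8.807.

Posterior: Gamma(shape=100.4, rate=11.4); mean ≈ 8.807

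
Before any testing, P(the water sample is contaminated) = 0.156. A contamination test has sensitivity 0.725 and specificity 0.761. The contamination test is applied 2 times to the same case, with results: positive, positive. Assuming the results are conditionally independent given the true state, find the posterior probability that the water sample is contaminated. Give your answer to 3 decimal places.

With H the event that the water sample is contaminated, the joint likelihood of the observed sequence is P(data|H) = 0.725·0.725 = 0.52563 and P(data|¬H) = 0.239·0.239 = 0.057121.
Bayes: P(H|data) = 0.156·0.52563 / (0.156·0.52563 + 0.844·0.057121) = 0.081998/0.13021 = 0.6297.

Posterior P(H) ≈ 0.630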